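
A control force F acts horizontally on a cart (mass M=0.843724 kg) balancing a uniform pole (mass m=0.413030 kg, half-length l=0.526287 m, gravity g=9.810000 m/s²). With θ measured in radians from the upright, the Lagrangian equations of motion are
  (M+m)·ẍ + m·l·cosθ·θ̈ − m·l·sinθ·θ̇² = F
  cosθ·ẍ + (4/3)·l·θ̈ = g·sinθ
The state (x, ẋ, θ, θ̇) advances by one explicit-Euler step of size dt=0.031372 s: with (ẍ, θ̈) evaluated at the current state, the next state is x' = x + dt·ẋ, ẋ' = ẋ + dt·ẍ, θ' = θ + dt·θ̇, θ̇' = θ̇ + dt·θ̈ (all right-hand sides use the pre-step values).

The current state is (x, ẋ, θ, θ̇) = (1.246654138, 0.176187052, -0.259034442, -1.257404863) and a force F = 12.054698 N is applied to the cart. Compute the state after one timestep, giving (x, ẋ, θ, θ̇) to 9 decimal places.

(1.252181478, 0.588697022, -0.298481747, -1.937992790)

sinθ=-0.256147327, cosθ=0.966637754
temp = (F + m·l·θ̇²·sinθ)/(M+m) = (12.054698 + -0.088032764)/1.256754 = 9.521883547
θ̈ = (g·sinθ − cosθ·temp)/(l·(4/3 − m·cos²θ/(M+m))) = -21.694119828
ẍ = temp − m·l·θ̈·cosθ/(M+m) = 13.148985404
Euler: x'=1.246654138+0.031372·0.176187052=1.252181478, ẋ'=0.176187052+0.031372·13.148985404=0.588697022
       θ'=-0.259034442+0.031372·-1.257404863=-0.298481747, θ̇'=-1.257404863+0.031372·-21.694119828=-1.937992790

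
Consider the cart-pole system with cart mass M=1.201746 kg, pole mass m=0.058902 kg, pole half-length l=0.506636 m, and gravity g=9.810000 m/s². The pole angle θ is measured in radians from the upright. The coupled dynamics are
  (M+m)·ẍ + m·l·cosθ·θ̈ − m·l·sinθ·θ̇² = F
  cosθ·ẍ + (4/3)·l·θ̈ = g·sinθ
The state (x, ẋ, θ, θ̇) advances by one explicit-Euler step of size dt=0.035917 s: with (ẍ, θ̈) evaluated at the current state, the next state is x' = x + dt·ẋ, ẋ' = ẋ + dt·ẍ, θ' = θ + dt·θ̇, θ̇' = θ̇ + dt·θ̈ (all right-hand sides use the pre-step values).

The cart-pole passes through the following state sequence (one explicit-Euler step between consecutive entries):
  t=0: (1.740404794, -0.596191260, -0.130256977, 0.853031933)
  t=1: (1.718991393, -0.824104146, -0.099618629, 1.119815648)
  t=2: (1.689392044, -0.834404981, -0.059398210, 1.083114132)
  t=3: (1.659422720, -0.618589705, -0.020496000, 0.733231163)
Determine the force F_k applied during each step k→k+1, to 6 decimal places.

F_0 = -7.776895 N
F_1 = -0.388169 N
F_2 = 7.286772 N

step 0→1:
  ẍ = (ẋ'−ẋ)/dt = (-0.824104146−-0.596191260)/0.035917 = -6.345544
  θ̈ = (θ̇'−θ̇)/dt = (1.119815648−0.853031933)/0.035917 = 7.427784
  sinθ=-0.129889, cosθ=0.991529
  F = (M+m)·ẍ + m·l·cosθ·θ̈ − m·l·sinθ·θ̇² = -7.999497 + 0.219781 − -0.002821 = -7.776895
step 1→2:
  ẍ = (ẋ'−ẋ)/dt = (-0.834404981−-0.824104146)/0.035917 = -0.286796
  θ̈ = (θ̇'−θ̇)/dt = (1.083114132−1.119815648)/0.035917 = -1.021842
  sinθ=-0.099454, cosθ=0.995042
  F = (M+m)·ẍ + m·l·cosθ·θ̈ − m·l·sinθ·θ̇² = -0.361548 + -0.030343 − -0.003722 = -0.388169
step 2→3:
  ẍ = (ẋ'−ẋ)/dt = (-0.618589705−-0.834404981)/0.035917 = 6.008722
  θ̈ = (θ̇'−θ̇)/dt = (0.733231163−1.083114132)/0.035917 = -9.741431
  sinθ=-0.059363, cosθ=0.998236
  F = (M+m)·ẍ + m·l·cosθ·θ̈ − m·l·sinθ·θ̇² = 7.574884 + -0.290190 − -0.002078 = 7.286772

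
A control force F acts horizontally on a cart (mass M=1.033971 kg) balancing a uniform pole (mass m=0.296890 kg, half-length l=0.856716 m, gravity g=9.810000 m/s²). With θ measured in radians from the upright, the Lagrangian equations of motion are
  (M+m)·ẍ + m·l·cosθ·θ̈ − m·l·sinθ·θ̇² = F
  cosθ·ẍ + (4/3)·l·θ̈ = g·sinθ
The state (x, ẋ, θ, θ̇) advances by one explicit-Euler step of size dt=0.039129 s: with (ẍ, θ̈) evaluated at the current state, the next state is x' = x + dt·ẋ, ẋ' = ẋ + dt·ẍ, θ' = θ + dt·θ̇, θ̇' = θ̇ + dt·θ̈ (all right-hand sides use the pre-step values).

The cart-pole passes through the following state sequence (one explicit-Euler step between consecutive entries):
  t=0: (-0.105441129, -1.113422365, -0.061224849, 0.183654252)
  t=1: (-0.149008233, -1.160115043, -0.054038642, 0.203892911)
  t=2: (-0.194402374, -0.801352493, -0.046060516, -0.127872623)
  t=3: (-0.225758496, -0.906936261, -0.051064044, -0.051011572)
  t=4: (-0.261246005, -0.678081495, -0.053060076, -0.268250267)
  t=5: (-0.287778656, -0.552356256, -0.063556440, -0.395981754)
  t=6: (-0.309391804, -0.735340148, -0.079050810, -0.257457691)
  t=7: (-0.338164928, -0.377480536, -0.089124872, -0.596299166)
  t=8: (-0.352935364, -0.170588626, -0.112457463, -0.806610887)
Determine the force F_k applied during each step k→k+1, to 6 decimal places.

step 0→1:
  ẍ = (ẋ'−ẋ)/dt = (-1.160115043−-1.113422365)/0.039129 = -1.193301
  θ̈ = (θ̇'−θ̇)/dt = (0.203892911−0.183654252)/0.039129 = 0.517229
  sinθ=-0.061187, cosθ=0.998126
  F = (M+m)·ẍ + m·l·cosθ·θ̈ − m·l·sinθ·θ̇² = -1.588118 + 0.131311 − -0.000525 = -1.456282
step 1→2:
  ẍ = (ẋ'−ẋ)/dt = (-0.801352493−-1.160115043)/0.039129 = 9.168712
  θ̈ = (θ̇'−θ̇)/dt = (-0.127872623−0.203892911)/0.039129 = -8.478763
  sinθ=-0.054012, cosθ=0.998540
  F = (M+m)·ẍ + m·l·cosθ·θ̈ − m·l·sinθ·θ̇² = 12.202282 + -2.153429 − -0.000571 = 10.049424
step 2→3:
  ẍ = (ẋ'−ẋ)/dt = (-0.906936261−-0.801352493)/0.039129 = -2.698351
  θ̈ = (θ̇'−θ̇)/dt = (-0.051011572−-0.127872623)/0.039129 = 1.964299
  sinθ=-0.046044, cosθ=0.998939
  F = (M+m)·ẍ + m·l·cosθ·θ̈ − m·l·sinθ·θ̇² = -3.591130 + 0.499090 − -0.000191 = -3.091848
step 3→4:
  ẍ = (ẋ'−ẋ)/dt = (-0.678081495−-0.906936261)/0.039129 = 5.848725
  θ̈ = (θ̇'−θ̇)/dt = (-0.268250267−-0.051011572)/0.039129 = -5.551859
  sinθ=-0.051042, cosθ=0.998697
  F = (M+m)·ẍ + m·l·cosθ·θ̈ − m·l·sinθ·θ̇² = 7.783840 + -1.410277 − -0.000034 = 6.373597
step 4→5:
  ẍ = (ẋ'−ẋ)/dt = (-0.552356256−-0.678081495)/0.039129 = 3.213096
  θ̈ = (θ̇'−θ̇)/dt = (-0.395981754−-0.268250267)/0.039129 = -3.264369
  sinθ=-0.053035, cosθ=0.998593
  F = (M+m)·ẍ + m·l·cosθ·θ̈ − m·l·sinθ·θ̇² = 4.276184 + -0.829125 − -0.000971 = 3.448030
step 5→6:
  ẍ = (ẋ'−ẋ)/dt = (-0.735340148−-0.552356256)/0.039129 = -4.676426
  θ̈ = (θ̇'−θ̇)/dt = (-0.257457691−-0.395981754)/0.039129 = 3.540189
  sinθ=-0.063514, cosθ=0.997981
  F = (M+m)·ẍ + m·l·cosθ·θ̈ − m·l·sinθ·θ̇² = -6.223674 + 0.898631 − -0.002533 = -5.322510
step 6→7:
  ẍ = (ẋ'−ẋ)/dt = (-0.377480536−-0.735340148)/0.039129 = 9.145637
  θ̈ = (θ̇'−θ̇)/dt = (-0.596299166−-0.257457691)/0.039129 = -8.659600
  sinθ=-0.078969, cosθ=0.996877
  F = (M+m)·ẍ + m·l·cosθ·θ̈ − m·l·sinθ·θ̇² = 12.171571 + -2.195694 − -0.001331 = 9.977208
step 7→8:
  ẍ = (ẋ'−ẋ)/dt = (-0.170588626−-0.377480536)/0.039129 = 5.287432
  θ̈ = (θ̇'−θ̇)/dt = (-0.806610887−-0.596299166)/0.039129 = -5.374830
  sinθ=-0.089007, cosθ=0.996031
  F = (M+m)·ẍ + m·l·cosθ·θ̈ − m·l·sinθ·θ̇² = 7.036836 + -1.361664 − -0.008050 = 5.683222

F_0 = -1.456282 N
F_1 = 10.049424 N
F_2 = -3.091848 N
F_3 = 6.373597 N
F_4 = 3.448030 N
F_5 = -5.322510 N
F_6 = 9.977208 N
F_7 = 5.683222 N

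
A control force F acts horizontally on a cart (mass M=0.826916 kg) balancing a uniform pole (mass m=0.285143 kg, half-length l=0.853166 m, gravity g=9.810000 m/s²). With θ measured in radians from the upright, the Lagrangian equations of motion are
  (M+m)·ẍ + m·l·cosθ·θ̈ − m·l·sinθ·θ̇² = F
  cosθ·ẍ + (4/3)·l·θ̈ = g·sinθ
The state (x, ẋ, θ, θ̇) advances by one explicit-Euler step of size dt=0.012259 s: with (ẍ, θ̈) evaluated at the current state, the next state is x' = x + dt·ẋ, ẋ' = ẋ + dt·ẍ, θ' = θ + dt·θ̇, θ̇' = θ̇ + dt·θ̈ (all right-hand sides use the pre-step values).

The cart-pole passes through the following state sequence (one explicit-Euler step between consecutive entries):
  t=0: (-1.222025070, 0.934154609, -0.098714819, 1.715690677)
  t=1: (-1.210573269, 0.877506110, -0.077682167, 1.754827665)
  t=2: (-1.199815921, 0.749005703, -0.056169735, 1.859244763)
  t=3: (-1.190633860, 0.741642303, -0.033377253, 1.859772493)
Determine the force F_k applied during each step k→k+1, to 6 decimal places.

F_0 = -4.295344 N
F_1 = -9.532747 N
F_2 = -0.610294 N

step 0→1:
  ẍ = (ẋ'−ẋ)/dt = (0.877506110−0.934154609)/0.012259 = -4.620972
  θ̈ = (θ̇'−θ̇)/dt = (1.754827665−1.715690677)/0.012259 = 3.192511
  sinθ=-0.098555, cosθ=0.995132
  F = (M+m)·ẍ + m·l·cosθ·θ̈ − m·l·sinθ·θ̇² = -5.138794 + 0.772875 − -0.070575 = -4.295344
step 1→2:
  ẍ = (ẋ'−ẋ)/dt = (0.749005703−0.877506110)/0.012259 = -10.482128
  θ̈ = (θ̇'−θ̇)/dt = (1.859244763−1.754827665)/0.012259 = 8.517587
  sinθ=-0.077604, cosθ=0.996984
  F = (M+m)·ẍ + m·l·cosθ·θ̈ − m·l·sinθ·θ̇² = -11.656745 + 2.065861 − -0.058137 = -9.532747
step 2→3:
  ẍ = (ẋ'−ẋ)/dt = (0.741642303−0.749005703)/0.012259 = -0.600653
  θ̈ = (θ̇'−θ̇)/dt = (1.859772493−1.859244763)/0.012259 = 0.043048
  sinθ=-0.056140, cosθ=0.998423
  F = (M+m)·ẍ + m·l·cosθ·θ̈ − m·l·sinθ·θ̇² = -0.667961 + 0.010456 − -0.047211 = -0.610294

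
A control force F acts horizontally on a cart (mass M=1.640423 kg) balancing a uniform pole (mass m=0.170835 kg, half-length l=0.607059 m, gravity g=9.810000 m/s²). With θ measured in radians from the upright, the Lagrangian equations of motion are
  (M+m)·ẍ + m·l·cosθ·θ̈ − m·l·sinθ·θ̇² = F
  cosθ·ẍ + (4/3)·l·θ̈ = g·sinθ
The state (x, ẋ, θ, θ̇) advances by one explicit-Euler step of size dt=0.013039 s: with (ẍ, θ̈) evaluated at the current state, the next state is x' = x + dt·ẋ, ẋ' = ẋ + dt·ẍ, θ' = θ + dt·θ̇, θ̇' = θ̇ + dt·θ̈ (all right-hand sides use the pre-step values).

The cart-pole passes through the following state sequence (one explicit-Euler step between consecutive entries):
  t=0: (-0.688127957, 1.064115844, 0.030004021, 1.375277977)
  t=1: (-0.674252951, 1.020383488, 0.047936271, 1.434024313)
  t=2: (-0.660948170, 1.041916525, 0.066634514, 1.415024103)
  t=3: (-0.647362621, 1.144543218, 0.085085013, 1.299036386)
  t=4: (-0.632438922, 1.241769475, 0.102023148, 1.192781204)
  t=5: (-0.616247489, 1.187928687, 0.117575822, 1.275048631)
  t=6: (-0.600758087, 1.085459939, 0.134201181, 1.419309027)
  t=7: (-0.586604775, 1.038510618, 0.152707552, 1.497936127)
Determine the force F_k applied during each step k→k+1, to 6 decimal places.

F_0 = -5.613747 N
F_1 = 2.830006 N
F_2 = 13.321658 N
F_3 = 12.648852 N
F_4 = -6.843175 N
F_5 = -13.114327 N
F_6 = -5.929975 N

step 0→1:
  ẍ = (ẋ'−ẋ)/dt = (1.020383488−1.064115844)/0.013039 = -3.353966
  θ̈ = (θ̇'−θ̇)/dt = (1.434024313−1.375277977)/0.013039 = 4.505433
  sinθ=0.030000, cosθ=0.999550
  F = (M+m)·ẍ + m·l·cosθ·θ̈ − m·l·sinθ·θ̇² = -6.074897 + 0.467034 − 0.005884 = -5.613747
step 1→2:
  ẍ = (ẋ'−ẋ)/dt = (1.041916525−1.020383488)/0.013039 = 1.651433
  θ̈ = (θ̇'−θ̇)/dt = (1.415024103−1.434024313)/0.013039 = -1.457183
  sinθ=0.047918, cosθ=0.998851
  F = (M+m)·ẍ + m·l·cosθ·θ̈ − m·l·sinθ·θ̇² = 2.991172 + -0.150946 − 0.010219 = 2.830006
step 2→3:
  ẍ = (ẋ'−ẋ)/dt = (1.144543218−1.041916525)/0.013039 = 7.870749
  θ̈ = (θ̇'−θ̇)/dt = (1.299036386−1.415024103)/0.013039 = -8.895446
  sinθ=0.066585, cosθ=0.997781
  F = (M+m)·ẍ + m·l·cosθ·θ̈ − m·l·sinθ·θ̇² = 14.255957 + -0.920472 − 0.013827 = 13.321658
step 3→4:
  ẍ = (ẋ'−ẋ)/dt = (1.241769475−1.144543218)/0.013039 = 7.456573
  θ̈ = (θ̇'−θ̇)/dt = (1.192781204−1.299036386)/0.013039 = -8.149028
  sinθ=0.084982, cosθ=0.996382
  F = (M+m)·ẍ + m·l·cosθ·θ̈ − m·l·sinθ·θ̇² = 13.505778 + -0.842053 − 0.014872 = 12.648852
step 4→5:
  ẍ = (ẋ'−ẋ)/dt = (1.187928687−1.241769475)/0.013039 = -4.129211
  θ̈ = (θ̇'−θ̇)/dt = (1.275048631−1.192781204)/0.013039 = 6.309336
  sinθ=0.101846, cosθ=0.994800
  F = (M+m)·ẍ + m·l·cosθ·θ̈ − m·l·sinθ·θ̇² = -7.479067 + 0.650919 − 0.015027 = -6.843175
step 5→6:
  ẍ = (ẋ'−ẋ)/dt = (1.085459939−1.187928687)/0.013039 = -7.858635
  θ̈ = (θ̇'−θ̇)/dt = (1.419309027−1.275048631)/0.013039 = 11.063762
  sinθ=0.117305, cosθ=0.993096
  F = (M+m)·ẍ + m·l·cosθ·θ̈ − m·l·sinθ·θ̇² = -14.234016 + 1.139467 − 0.019778 = -13.114327
step 6→7:
  ẍ = (ẋ'−ẋ)/dt = (1.038510618−1.085459939)/0.013039 = -3.600684
  θ̈ = (θ̇'−θ̇)/dt = (1.497936127−1.419309027)/0.013039 = 6.030148
  sinθ=0.133799, cosθ=0.991009
  F = (M+m)·ẍ + m·l·cosθ·θ̈ − m·l·sinθ·θ̇² = -6.521768 + 0.619745 − 0.027952 = -5.929975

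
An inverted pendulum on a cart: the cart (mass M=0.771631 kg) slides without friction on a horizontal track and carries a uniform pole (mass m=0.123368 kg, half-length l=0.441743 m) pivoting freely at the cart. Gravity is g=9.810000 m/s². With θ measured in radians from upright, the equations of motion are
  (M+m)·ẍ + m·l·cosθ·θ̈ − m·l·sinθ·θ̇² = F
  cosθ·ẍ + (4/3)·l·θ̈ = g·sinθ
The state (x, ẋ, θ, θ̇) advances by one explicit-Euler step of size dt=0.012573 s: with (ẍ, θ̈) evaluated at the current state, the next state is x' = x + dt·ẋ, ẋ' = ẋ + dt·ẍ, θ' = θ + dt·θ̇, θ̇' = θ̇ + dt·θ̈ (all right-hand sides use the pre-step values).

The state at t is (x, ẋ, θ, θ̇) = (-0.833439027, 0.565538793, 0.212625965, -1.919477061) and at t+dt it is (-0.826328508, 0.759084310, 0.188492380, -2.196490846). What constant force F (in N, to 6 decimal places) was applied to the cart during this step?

F = 12.561351 N

ẍ = (ẋ'−ẋ)/dt = (0.759084310−0.565538793)/0.012573 = 15.393742
θ̈ = (θ̇'−θ̇)/dt = (-2.196490846−-1.919477061)/0.012573 = -22.032433
sinθ=0.211027, cosθ=0.977480
F = (M+m)·ẍ + m·l·cosθ·θ̈ − m·l·sinθ·θ̇² = 13.777384 + -1.173661 − 0.042372 = 12.561351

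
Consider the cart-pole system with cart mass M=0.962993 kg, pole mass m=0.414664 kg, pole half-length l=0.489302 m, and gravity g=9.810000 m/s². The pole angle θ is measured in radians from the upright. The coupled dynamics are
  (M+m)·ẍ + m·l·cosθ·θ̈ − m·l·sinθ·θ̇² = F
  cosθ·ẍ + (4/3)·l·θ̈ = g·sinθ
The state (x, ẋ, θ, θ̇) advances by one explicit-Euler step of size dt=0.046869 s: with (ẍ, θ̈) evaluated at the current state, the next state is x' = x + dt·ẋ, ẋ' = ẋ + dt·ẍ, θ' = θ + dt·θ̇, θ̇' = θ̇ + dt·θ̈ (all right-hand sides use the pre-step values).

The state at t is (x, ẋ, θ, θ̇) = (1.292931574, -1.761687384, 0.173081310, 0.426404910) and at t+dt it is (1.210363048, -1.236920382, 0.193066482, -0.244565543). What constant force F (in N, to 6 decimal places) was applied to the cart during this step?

ẍ = (ẋ'−ẋ)/dt = (-1.236920382−-1.761687384)/0.046869 = 11.196463
θ̈ = (θ̇'−θ̇)/dt = (-0.244565543−0.426404910)/0.046869 = -14.315869
sinθ=0.172218, cosθ=0.985059
F = (M+m)·ẍ + m·l·cosθ·θ̈ − m·l·sinθ·θ̇² = 15.424885 + -2.861233 − 0.006353 = 12.557299

F = 12.557299 N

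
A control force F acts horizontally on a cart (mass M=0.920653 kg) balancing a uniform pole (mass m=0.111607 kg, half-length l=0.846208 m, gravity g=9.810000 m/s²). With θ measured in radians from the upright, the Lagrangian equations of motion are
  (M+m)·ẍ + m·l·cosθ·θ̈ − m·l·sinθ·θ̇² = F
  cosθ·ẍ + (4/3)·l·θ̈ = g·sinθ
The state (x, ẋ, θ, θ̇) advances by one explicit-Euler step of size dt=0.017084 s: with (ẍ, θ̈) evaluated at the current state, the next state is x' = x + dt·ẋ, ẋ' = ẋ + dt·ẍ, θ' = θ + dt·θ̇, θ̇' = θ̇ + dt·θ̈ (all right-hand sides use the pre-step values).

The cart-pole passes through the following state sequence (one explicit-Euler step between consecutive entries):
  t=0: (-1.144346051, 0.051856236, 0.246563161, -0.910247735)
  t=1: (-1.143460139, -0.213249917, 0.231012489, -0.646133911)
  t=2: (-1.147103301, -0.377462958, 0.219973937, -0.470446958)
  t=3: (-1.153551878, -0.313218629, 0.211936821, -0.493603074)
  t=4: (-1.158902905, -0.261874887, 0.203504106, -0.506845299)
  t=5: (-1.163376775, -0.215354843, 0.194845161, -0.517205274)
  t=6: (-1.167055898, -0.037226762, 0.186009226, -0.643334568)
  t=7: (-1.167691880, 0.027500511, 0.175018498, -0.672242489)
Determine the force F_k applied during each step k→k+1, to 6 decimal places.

F_0 = -14.621605 N
F_1 = -8.985788 N
F_2 = 3.752324 N
F_3 = 3.025916 N
F_4 = 2.749870 N
F_5 = 10.074007 N
F_6 = 3.746712 N

step 0→1:
  ẍ = (ẋ'−ẋ)/dt = (-0.213249917−0.051856236)/0.017084 = -15.517803
  θ̈ = (θ̇'−θ̇)/dt = (-0.646133911−-0.910247735)/0.017084 = 15.459718
  sinθ=0.244073, cosθ=0.969757
  F = (M+m)·ẍ + m·l·cosθ·θ̈ − m·l·sinθ·θ̇² = -16.018408 + 1.415902 − 0.019099 = -14.621605
step 1→2:
  ẍ = (ẋ'−ẋ)/dt = (-0.377462958−-0.213249917)/0.017084 = -9.612096
  θ̈ = (θ̇'−θ̇)/dt = (-0.470446958−-0.646133911)/0.017084 = 10.283713
  sinθ=0.228963, cosθ=0.973435
  F = (M+m)·ẍ + m·l·cosθ·θ̈ − m·l·sinθ·θ̇² = -9.922182 + 0.945422 − 0.009028 = -8.985788
step 2→3:
  ẍ = (ẋ'−ẋ)/dt = (-0.313218629−-0.377462958)/0.017084 = 3.760497
  θ̈ = (θ̇'−θ̇)/dt = (-0.493603074−-0.470446958)/0.017084 = -1.355427
  sinθ=0.218204, cosθ=0.975903
  F = (M+m)·ẍ + m·l·cosθ·θ̈ − m·l·sinθ·θ̇² = 3.881811 + -0.124926 − 0.004561 = 3.752324
step 3→4:
  ẍ = (ẋ'−ẋ)/dt = (-0.261874887−-0.313218629)/0.017084 = 3.005370
  θ̈ = (θ̇'−θ̇)/dt = (-0.506845299−-0.493603074)/0.017084 = -0.775124
  sinθ=0.210354, cosθ=0.977625
  F = (M+m)·ẍ + m·l·cosθ·θ̈ − m·l·sinθ·θ̇² = 3.102323 + -0.071567 − 0.004840 = 3.025916
step 4→5:
  ẍ = (ẋ'−ẋ)/dt = (-0.215354843−-0.261874887)/0.017084 = 2.723018
  θ̈ = (θ̇'−θ̇)/dt = (-0.517205274−-0.506845299)/0.017084 = -0.606414
  sinθ=0.202102, cosθ=0.979364
  F = (M+m)·ẍ + m·l·cosθ·θ̈ − m·l·sinθ·θ̇² = 2.810863 + -0.056090 − 0.004903 = 2.749870
step 5→6:
  ẍ = (ẋ'−ẋ)/dt = (-0.037226762−-0.215354843)/0.017084 = 10.426603
  θ̈ = (θ̇'−θ̇)/dt = (-0.643334568−-0.517205274)/0.017084 = -7.382890
  sinθ=0.193615, cosθ=0.981078
  F = (M+m)·ẍ + m·l·cosθ·θ̈ − m·l·sinθ·θ̇² = 10.762965 + -0.684067 − 0.004891 = 10.074007
step 6→7:
  ẍ = (ẋ'−ẋ)/dt = (0.027500511−-0.037226762)/0.017084 = 3.788766
  θ̈ = (θ̇'−θ̇)/dt = (-0.672242489−-0.643334568)/0.017084 = -1.692105
  sinθ=0.184938, cosθ=0.982750
  F = (M+m)·ẍ + m·l·cosθ·θ̈ − m·l·sinθ·θ̇² = 3.910991 + -0.157050 − 0.007229 = 3.746712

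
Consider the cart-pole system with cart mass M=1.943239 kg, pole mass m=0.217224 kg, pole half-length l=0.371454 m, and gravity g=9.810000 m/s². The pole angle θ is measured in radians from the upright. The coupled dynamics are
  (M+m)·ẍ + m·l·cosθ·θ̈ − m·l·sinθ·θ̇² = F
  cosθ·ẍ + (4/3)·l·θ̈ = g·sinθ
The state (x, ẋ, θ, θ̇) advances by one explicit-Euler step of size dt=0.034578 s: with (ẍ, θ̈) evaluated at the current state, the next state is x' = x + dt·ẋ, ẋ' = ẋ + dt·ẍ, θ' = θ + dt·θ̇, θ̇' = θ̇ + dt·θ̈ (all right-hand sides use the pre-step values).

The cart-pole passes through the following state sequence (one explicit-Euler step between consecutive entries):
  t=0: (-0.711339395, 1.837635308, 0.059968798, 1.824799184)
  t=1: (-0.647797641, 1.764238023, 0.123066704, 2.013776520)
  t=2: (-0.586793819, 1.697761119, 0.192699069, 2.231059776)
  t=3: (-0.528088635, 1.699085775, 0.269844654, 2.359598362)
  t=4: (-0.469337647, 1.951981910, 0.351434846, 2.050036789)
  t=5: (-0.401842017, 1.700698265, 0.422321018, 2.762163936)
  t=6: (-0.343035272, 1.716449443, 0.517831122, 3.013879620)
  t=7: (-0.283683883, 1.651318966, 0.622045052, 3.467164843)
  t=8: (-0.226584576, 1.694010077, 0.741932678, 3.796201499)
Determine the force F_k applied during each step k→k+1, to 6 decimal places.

step 0→1:
  ẍ = (ẋ'−ẋ)/dt = (1.764238023−1.837635308)/0.034578 = -2.122658
  θ̈ = (θ̇'−θ̇)/dt = (2.013776520−1.824799184)/0.034578 = 5.465248
  sinθ=0.059933, cosθ=0.998202
  F = (M+m)·ẍ + m·l·cosθ·θ̈ − m·l·sinθ·θ̇² = -4.585925 + 0.440191 − 0.016103 = -4.161837
step 1→2:
  ẍ = (ẋ'−ẋ)/dt = (1.697761119−1.764238023)/0.034578 = -1.922520
  θ̈ = (θ̇'−θ̇)/dt = (2.231059776−2.013776520)/0.034578 = 6.283858
  sinθ=0.122756, cosθ=0.992437
  F = (M+m)·ẍ + m·l·cosθ·θ̈ − m·l·sinθ·θ̇² = -4.153534 + 0.503202 − 0.040168 = -3.690500
step 2→3:
  ẍ = (ẋ'−ẋ)/dt = (1.699085775−1.697761119)/0.034578 = 0.038309
  θ̈ = (θ̇'−θ̇)/dt = (2.359598362−2.231059776)/0.034578 = 3.717352
  sinθ=0.191509, cosθ=0.981491
  F = (M+m)·ẍ + m·l·cosθ·θ̈ − m·l·sinθ·θ̇² = 0.082766 + 0.294397 − 0.076917 = 0.300245
step 3→4:
  ẍ = (ẋ'−ẋ)/dt = (1.951981910−1.699085775)/0.034578 = 7.313787
  θ̈ = (θ̇'−θ̇)/dt = (2.050036789−2.359598362)/0.034578 = -8.952559
  sinθ=0.266582, cosθ=0.963812
  F = (M+m)·ẍ + m·l·cosθ·θ̈ − m·l·sinθ·θ̇² = 15.801167 + -0.696230 − 0.119762 = 14.985175
step 4→5:
  ẍ = (ẋ'−ẋ)/dt = (1.700698265−1.951981910)/0.034578 = -7.267154
  θ̈ = (θ̇'−θ̇)/dt = (2.762163936−2.050036789)/0.034578 = 20.594804
  sinθ=0.344245, cosθ=0.938880
  F = (M+m)·ẍ + m·l·cosθ·θ̈ − m·l·sinθ·θ̇² = -15.700417 + 1.560201 − 0.116736 = -14.256952
step 5→6:
  ẍ = (ẋ'−ẋ)/dt = (1.716449443−1.700698265)/0.034578 = 0.455526
  θ̈ = (θ̇'−θ̇)/dt = (3.013879620−2.762163936)/0.034578 = 7.279648
  sinθ=0.409879, cosθ=0.912140
  F = (M+m)·ẍ + m·l·cosθ·θ̈ − m·l·sinθ·θ̇² = 0.984147 + 0.535778 − 0.252329 = 1.267596
step 6→7:
  ẍ = (ẋ'−ẋ)/dt = (1.651318966−1.716449443)/0.034578 = -1.883581
  θ̈ = (θ̇'−θ̇)/dt = (3.467164843−3.013879620)/0.034578 = 13.109064
  sinθ=0.494997, cosθ=0.868895
  F = (M+m)·ẍ + m·l·cosθ·θ̈ − m·l·sinθ·θ̇² = -4.069408 + 0.919077 − 0.362800 = -3.513131
step 7→8:
  ẍ = (ẋ'−ẋ)/dt = (1.694010077−1.651318966)/0.034578 = 1.234632
  θ̈ = (θ̇'−θ̇)/dt = (3.796201499−3.467164843)/0.034578 = 9.515780
  sinθ=0.582698, cosθ=0.812689
  F = (M+m)·ẍ + m·l·cosθ·θ̈ − m·l·sinθ·θ̇² = 2.667377 + 0.623995 − 0.565205 = 2.726168

F_0 = -4.161837 N
F_1 = -3.690500 N
F_2 = 0.300245 N
F_3 = 14.985175 N
F_4 = -14.256952 N
F_5 = 1.267596 N
F_6 = -3.513131 N
F_7 = 2.726168 N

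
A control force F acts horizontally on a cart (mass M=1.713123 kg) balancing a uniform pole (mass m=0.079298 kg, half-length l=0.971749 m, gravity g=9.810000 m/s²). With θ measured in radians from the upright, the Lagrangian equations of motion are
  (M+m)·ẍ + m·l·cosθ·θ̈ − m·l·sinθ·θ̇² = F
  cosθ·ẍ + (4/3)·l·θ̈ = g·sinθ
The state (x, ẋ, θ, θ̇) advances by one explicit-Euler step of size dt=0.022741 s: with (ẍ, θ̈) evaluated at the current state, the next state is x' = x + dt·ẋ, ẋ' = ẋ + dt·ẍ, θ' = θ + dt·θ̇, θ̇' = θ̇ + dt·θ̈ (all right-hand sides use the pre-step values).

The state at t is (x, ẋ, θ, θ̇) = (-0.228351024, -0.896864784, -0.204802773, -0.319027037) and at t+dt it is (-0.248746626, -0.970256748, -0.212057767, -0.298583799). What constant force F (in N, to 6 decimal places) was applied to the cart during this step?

F = -5.715256 N

ẍ = (ẋ'−ẋ)/dt = (-0.970256748−-0.896864784)/0.022741 = -3.227297
θ̈ = (θ̇'−θ̇)/dt = (-0.298583799−-0.319027037)/0.022741 = 0.898960
sinθ=-0.203374, cosθ=0.979101
F = (M+m)·ẍ + m·l·cosθ·θ̈ − m·l·sinθ·θ̇² = -5.784675 + 0.067824 − -0.001595 = -5.715256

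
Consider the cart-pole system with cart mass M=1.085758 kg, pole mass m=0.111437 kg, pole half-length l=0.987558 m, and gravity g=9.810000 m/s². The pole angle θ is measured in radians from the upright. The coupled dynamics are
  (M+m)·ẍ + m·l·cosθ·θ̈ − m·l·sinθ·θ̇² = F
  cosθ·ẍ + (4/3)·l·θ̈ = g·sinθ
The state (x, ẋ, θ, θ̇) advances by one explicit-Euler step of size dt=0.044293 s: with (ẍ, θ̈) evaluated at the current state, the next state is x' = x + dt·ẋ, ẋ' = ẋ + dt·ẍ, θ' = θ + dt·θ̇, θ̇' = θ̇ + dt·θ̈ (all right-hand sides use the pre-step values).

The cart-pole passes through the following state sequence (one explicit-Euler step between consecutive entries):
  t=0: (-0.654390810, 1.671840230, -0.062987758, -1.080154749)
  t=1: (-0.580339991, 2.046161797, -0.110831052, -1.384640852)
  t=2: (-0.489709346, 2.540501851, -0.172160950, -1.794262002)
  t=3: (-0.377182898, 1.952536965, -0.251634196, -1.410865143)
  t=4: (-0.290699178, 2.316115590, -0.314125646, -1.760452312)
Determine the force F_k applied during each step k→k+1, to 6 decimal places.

F_0 = 9.370589 N
F_1 = 12.373347 N
F_2 = -14.892895 N
F_3 = 9.040475 N

step 0→1:
  ẍ = (ẋ'−ẋ)/dt = (2.046161797−1.671840230)/0.044293 = 8.451032
  θ̈ = (θ̇'−θ̇)/dt = (-1.384640852−-1.080154749)/0.044293 = -6.874362
  sinθ=-0.062946, cosθ=0.998017
  F = (M+m)·ẍ + m·l·cosθ·θ̈ − m·l·sinθ·θ̇² = 10.117533 + -0.755027 − -0.008082 = 9.370589
step 1→2:
  ẍ = (ẋ'−ẋ)/dt = (2.540501851−2.046161797)/0.044293 = 11.160681
  θ̈ = (θ̇'−θ̇)/dt = (-1.794262002−-1.384640852)/0.044293 = -9.247988
  sinθ=-0.110604, cosθ=0.993865
  F = (M+m)·ẍ + m·l·cosθ·θ̈ − m·l·sinθ·θ̇² = 13.361512 + -1.011501 − -0.023337 = 12.373347
step 2→3:
  ẍ = (ẋ'−ẋ)/dt = (1.952536965−2.540501851)/0.044293 = -13.274443
  θ̈ = (θ̇'−θ̇)/dt = (-1.410865143−-1.794262002)/0.044293 = 8.655924
  sinθ=-0.171312, cosθ=0.985217
  F = (M+m)·ẍ + m·l·cosθ·θ̈ − m·l·sinθ·θ̇² = -15.892096 + 0.938507 − -0.060695 = -14.892895
step 3→4:
  ẍ = (ẋ'−ẋ)/dt = (2.316115590−1.952536965)/0.044293 = 8.208489
  θ̈ = (θ̇'−θ̇)/dt = (-1.760452312−-1.410865143)/0.044293 = -7.892605
  sinθ=-0.248987, cosθ=0.968507
  F = (M+m)·ẍ + m·l·cosθ·θ̈ − m·l·sinθ·θ̇² = 9.827163 + -0.841231 − -0.054543 = 9.040475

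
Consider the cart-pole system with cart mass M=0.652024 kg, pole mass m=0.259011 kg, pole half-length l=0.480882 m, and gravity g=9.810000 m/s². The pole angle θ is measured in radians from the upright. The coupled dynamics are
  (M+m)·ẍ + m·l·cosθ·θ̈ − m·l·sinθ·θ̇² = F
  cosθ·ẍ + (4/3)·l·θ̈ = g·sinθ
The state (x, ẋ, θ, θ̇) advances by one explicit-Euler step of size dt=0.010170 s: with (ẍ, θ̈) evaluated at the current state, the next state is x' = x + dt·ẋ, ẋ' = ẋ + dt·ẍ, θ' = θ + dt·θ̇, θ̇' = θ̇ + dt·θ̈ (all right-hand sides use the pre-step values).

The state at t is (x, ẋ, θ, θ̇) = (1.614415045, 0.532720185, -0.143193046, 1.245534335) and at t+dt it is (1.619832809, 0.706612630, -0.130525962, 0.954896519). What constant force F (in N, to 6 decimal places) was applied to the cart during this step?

F = 12.081908 N

ẍ = (ẋ'−ẋ)/dt = (0.706612630−0.532720185)/0.010170 = 17.098569
θ̈ = (θ̇'−θ̇)/dt = (0.954896519−1.245534335)/0.010170 = -28.577956
sinθ=-0.142704, cosθ=0.989765
F = (M+m)·ẍ + m·l·cosθ·θ̈ − m·l·sinθ·θ̇² = 15.577395 + -3.523061 − -0.027574 = 12.081908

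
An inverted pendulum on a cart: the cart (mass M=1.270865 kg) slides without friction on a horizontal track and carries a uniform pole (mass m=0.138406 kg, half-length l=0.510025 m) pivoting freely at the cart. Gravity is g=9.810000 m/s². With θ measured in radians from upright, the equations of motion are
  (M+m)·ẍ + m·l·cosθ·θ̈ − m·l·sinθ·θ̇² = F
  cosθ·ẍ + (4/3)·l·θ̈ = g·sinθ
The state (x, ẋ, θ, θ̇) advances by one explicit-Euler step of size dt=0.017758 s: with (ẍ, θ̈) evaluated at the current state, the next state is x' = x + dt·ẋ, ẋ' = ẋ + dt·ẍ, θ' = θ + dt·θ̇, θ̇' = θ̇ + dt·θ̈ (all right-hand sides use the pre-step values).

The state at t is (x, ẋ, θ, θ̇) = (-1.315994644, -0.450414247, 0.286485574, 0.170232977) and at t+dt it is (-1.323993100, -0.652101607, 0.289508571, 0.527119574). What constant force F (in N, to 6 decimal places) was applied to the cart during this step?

F = -14.645590 N

ẍ = (ẋ'−ẋ)/dt = (-0.652101607−-0.450414247)/0.017758 = -11.357549
θ̈ = (θ̇'−θ̇)/dt = (0.527119574−0.170232977)/0.017758 = 20.097229
sinθ=0.282583, cosθ=0.959243
F = (M+m)·ẍ + m·l·cosθ·θ̈ − m·l·sinθ·θ̇² = -16.005865 + 1.360853 − 0.000578 = -14.645590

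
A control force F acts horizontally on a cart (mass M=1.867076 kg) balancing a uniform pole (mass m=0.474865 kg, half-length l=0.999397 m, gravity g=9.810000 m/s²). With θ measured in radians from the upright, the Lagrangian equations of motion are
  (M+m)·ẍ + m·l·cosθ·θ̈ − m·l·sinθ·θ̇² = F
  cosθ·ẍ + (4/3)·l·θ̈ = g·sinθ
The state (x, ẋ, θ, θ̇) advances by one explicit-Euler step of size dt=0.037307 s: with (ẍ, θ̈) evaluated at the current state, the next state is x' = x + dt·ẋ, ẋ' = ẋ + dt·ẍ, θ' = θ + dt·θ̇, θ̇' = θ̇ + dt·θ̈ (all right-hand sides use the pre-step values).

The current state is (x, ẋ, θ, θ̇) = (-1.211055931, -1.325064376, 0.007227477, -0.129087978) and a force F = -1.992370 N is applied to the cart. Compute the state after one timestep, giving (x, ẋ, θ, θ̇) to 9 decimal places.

(-1.260490108, -1.362967905, 0.002411592, -0.098658899)

sinθ=0.007227414, cosθ=0.999973882
temp = (F + m·l·θ̇²·sinθ)/(M+m) = (-1.992370 + 0.000057156)/2.341941 = -0.850710092
θ̈ = (g·sinθ − cosθ·temp)/(l·(4/3 − m·cos²θ/(M+m))) = 0.815639937
ẍ = temp − m·l·θ̈·cosθ/(M+m) = -1.015989745
Euler: x'=-1.211055931+0.037307·-1.325064376=-1.260490108, ẋ'=-1.325064376+0.037307·-1.015989745=-1.362967905
       θ'=0.007227477+0.037307·-0.129087978=0.002411592, θ̇'=-0.129087978+0.037307·0.815639937=-0.098658899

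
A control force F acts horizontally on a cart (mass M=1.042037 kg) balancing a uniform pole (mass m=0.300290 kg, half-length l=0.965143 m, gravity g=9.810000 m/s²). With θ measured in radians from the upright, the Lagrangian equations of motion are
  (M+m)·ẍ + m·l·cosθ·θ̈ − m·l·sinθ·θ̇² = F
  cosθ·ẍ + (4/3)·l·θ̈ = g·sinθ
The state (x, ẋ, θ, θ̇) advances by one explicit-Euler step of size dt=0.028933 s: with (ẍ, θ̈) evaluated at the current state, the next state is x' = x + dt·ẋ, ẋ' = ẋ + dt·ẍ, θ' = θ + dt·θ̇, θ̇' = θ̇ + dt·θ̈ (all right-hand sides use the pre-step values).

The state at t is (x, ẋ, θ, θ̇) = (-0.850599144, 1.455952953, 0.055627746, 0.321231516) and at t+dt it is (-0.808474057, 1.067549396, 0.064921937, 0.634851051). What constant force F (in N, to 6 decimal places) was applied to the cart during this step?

ẍ = (ẋ'−ẋ)/dt = (1.067549396−1.455952953)/0.028933 = -13.424241
θ̈ = (θ̇'−θ̇)/dt = (0.634851051−0.321231516)/0.028933 = 10.839510
sinθ=0.055599, cosθ=0.998453
F = (M+m)·ẍ + m·l·cosθ·θ̈ − m·l·sinθ·θ̇² = -18.019721 + 3.136678 − 0.001663 = -14.884706

F = -14.884706 N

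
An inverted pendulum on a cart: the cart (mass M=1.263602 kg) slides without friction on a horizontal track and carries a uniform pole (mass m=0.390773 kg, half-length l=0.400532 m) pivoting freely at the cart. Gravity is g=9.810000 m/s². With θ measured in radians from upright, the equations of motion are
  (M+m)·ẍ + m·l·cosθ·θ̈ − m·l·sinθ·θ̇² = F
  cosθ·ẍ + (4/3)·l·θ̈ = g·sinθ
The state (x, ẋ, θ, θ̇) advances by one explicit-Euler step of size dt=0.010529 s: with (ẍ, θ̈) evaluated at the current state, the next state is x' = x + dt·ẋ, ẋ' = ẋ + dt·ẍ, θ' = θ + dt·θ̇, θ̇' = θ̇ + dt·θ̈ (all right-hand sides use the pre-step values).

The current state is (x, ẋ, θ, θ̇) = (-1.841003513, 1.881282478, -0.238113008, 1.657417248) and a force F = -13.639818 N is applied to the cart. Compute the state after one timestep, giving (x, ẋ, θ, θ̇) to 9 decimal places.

(-1.821195490, 1.781295116, -0.220662062, 1.793742269)

sinθ=-0.235869297, cosθ=0.971784788
temp = (F + m·l·θ̇²·sinθ)/(M+m) = (-13.639818 + -0.101413761)/1.654375 = -8.305995776
θ̈ = (g·sinθ − cosθ·temp)/(l·(4/3 − m·cos²θ/(M+m))) = 12.947575344
ẍ = temp − m·l·θ̈·cosθ/(M+m) = -9.496377781
Euler: x'=-1.841003513+0.010529·1.881282478=-1.821195490, ẋ'=1.881282478+0.010529·-9.496377781=1.781295116
       θ'=-0.238113008+0.010529·1.657417248=-0.220662062, θ̇'=1.657417248+0.010529·12.947575344=1.793742269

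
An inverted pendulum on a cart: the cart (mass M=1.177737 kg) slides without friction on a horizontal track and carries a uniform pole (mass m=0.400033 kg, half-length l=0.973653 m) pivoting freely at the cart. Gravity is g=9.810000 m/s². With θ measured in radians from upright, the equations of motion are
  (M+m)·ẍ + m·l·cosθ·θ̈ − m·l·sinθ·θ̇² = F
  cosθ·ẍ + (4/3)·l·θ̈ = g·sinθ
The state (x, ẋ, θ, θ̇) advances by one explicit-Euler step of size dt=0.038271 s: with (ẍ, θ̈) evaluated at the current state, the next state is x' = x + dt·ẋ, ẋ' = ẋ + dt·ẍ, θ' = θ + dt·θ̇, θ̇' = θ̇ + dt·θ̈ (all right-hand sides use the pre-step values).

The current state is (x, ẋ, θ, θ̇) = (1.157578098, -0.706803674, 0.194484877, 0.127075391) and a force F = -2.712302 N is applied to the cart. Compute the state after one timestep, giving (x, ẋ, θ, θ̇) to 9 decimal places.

(1.130528015, -0.803870724, 0.199348179, 0.256326847)

sinθ=0.193261149, cosθ=0.981147353
temp = (F + m·l·θ̇²·sinθ)/(M+m) = (-2.712302 + 0.001215535)/1.577770 = -1.718302709
θ̈ = (g·sinθ − cosθ·temp)/(l·(4/3 − m·cos²θ/(M+m))) = 3.377268839
ẍ = temp − m·l·θ̈·cosθ/(M+m) = -2.536308166
Euler: x'=1.157578098+0.038271·-0.706803674=1.130528015, ẋ'=-0.706803674+0.038271·-2.536308166=-0.803870724
       θ'=0.194484877+0.038271·0.127075391=0.199348179, θ̇'=0.127075391+0.038271·3.377268839=0.256326847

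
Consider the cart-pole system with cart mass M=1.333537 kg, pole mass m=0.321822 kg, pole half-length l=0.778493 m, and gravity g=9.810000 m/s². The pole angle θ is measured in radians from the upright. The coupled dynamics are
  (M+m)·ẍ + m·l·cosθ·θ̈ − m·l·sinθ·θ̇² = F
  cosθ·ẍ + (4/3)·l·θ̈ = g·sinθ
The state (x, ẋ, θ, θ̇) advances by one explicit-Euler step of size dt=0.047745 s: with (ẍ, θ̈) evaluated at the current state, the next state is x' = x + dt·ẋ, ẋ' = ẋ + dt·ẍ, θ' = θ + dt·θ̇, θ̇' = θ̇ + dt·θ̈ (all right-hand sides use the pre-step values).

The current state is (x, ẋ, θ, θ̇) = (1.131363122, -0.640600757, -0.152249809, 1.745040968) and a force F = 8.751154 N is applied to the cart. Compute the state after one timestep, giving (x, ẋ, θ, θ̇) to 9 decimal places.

(1.100777639, -0.338217346, -0.068932828, 1.388659244)

sinθ=-0.151662298, cosθ=0.988432369
temp = (F + m·l·θ̇²·sinθ)/(M+m) = (8.751154 + -0.115706919)/1.655359 = 5.216661208
θ̈ = (g·sinθ − cosθ·temp)/(l·(4/3 − m·cos²θ/(M+m))) = -7.464273208
ẍ = temp − m·l·θ̈·cosθ/(M+m) = 6.333300057
Euler: x'=1.131363122+0.047745·-0.640600757=1.100777639, ẋ'=-0.640600757+0.047745·6.333300057=-0.338217346
       θ'=-0.152249809+0.047745·1.745040968=-0.068932828, θ̇'=1.745040968+0.047745·-7.464273208=1.388659244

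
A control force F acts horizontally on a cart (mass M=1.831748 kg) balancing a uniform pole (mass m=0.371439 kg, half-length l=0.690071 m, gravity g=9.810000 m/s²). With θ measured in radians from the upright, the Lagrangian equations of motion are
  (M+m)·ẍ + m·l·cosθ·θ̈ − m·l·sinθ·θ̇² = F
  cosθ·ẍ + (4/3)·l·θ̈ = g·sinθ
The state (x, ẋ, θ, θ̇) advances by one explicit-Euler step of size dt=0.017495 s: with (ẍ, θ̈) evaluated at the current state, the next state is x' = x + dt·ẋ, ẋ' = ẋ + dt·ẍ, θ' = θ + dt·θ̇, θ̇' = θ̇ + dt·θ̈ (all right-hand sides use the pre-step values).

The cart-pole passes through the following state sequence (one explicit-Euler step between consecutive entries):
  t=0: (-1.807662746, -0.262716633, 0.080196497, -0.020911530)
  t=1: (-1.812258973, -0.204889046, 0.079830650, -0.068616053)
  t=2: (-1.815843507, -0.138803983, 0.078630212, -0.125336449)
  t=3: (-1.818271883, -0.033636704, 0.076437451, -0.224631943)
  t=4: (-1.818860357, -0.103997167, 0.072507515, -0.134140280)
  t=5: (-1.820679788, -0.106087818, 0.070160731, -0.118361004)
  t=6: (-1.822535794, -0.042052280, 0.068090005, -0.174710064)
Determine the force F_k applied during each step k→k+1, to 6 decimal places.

step 0→1:
  ẍ = (ẋ'−ẋ)/dt = (-0.204889046−-0.262716633)/0.017495 = 3.305378
  θ̈ = (θ̇'−θ̇)/dt = (-0.068616053−-0.020911530)/0.017495 = -2.726752
  sinθ=0.080111, cosθ=0.996786
  F = (M+m)·ẍ + m·l·cosθ·θ̈ − m·l·sinθ·θ̇² = 7.282366 + -0.696673 − 0.000009 = 6.585684
step 1→2:
  ẍ = (ẋ'−ẋ)/dt = (-0.138803983−-0.204889046)/0.017495 = 3.777369
  θ̈ = (θ̇'−θ̇)/dt = (-0.125336449−-0.068616053)/0.017495 = -3.242092
  sinθ=0.079746, cosθ=0.996815
  F = (M+m)·ẍ + m·l·cosθ·θ̈ − m·l·sinθ·θ̇² = 8.322249 + -0.828364 − 0.000096 = 7.493789
step 2→3:
  ẍ = (ẋ'−ẋ)/dt = (-0.033636704−-0.138803983)/0.017495 = 6.011276
  θ̈ = (θ̇'−θ̇)/dt = (-0.224631943−-0.125336449)/0.017495 = -5.675650
  sinθ=0.078549, cosθ=0.996910
  F = (M+m)·ẍ + m·l·cosθ·θ̈ − m·l·sinθ·θ̇² = 13.243966 + -1.450284 − 0.000316 = 11.793366
step 3→4:
  ẍ = (ẋ'−ẋ)/dt = (-0.103997167−-0.033636704)/0.017495 = -4.021747
  θ̈ = (θ̇'−θ̇)/dt = (-0.134140280−-0.224631943)/0.017495 = 5.172430
  sinθ=0.076363, cosθ=0.997080
  F = (M+m)·ẍ + m·l·cosθ·θ̈ − m·l·sinθ·θ̇² = -8.860661 + 1.321922 − 0.000988 = -7.539726
step 4→5:
  ẍ = (ẋ'−ẋ)/dt = (-0.106087818−-0.103997167)/0.017495 = -0.119500
  θ̈ = (θ̇'−θ̇)/dt = (-0.118361004−-0.134140280)/0.017495 = 0.901931
  sinθ=0.072444, cosθ=0.997372
  F = (M+m)·ẍ + m·l·cosθ·θ̈ − m·l·sinθ·θ̇² = -0.263281 + 0.230575 − 0.000334 = -0.033040
step 5→6:
  ẍ = (ẋ'−ẋ)/dt = (-0.042052280−-0.106087818)/0.017495 = 3.660219
  θ̈ = (θ̇'−θ̇)/dt = (-0.174710064−-0.118361004)/0.017495 = -3.220867
  sinθ=0.070103, cosθ=0.997540
  F = (M+m)·ẍ + m·l·cosθ·θ̈ − m·l·sinθ·θ̇² = 8.064148 + -0.823539 − 0.000252 = 7.240357

F_0 = 6.585684 N
F_1 = 7.493789 N
F_2 = 11.793366 N
F_3 = -7.539726 N
F_4 = -0.033040 N
F_5 = 7.240357 N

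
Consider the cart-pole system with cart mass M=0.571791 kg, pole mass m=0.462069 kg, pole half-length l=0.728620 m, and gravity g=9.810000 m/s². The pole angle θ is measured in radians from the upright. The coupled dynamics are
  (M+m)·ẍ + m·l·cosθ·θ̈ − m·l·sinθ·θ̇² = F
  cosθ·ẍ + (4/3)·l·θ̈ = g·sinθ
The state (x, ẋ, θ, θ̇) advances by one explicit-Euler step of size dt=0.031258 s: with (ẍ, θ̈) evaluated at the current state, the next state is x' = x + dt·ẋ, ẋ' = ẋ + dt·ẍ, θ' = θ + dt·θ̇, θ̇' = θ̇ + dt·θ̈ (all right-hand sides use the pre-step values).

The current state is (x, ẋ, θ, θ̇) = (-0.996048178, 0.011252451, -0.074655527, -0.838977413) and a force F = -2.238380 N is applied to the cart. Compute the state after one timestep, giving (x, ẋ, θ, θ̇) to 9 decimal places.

sinθ=-0.074586198, cosθ=0.997214570
temp = (F + m·l·θ̇²·sinθ)/(M+m) = (-2.238380 + -0.017675306)/1.033860 = -2.182167127
θ̈ = (g·sinθ − cosθ·temp)/(l·(4/3 − m·cos²θ/(M+m))) = 2.230184597
ẍ = temp − m·l·θ̈·cosθ/(M+m) = -2.906395634
Euler: x'=-0.996048178+0.031258·0.011252451=-0.995696449, ẋ'=0.011252451+0.031258·-2.906395634=-0.079595664
       θ'=-0.074655527+0.031258·-0.838977413=-0.100880283, θ̇'=-0.838977413+0.031258·2.230184597=-0.769266303

(-0.995696449, -0.079595664, -0.100880283, -0.769266303)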